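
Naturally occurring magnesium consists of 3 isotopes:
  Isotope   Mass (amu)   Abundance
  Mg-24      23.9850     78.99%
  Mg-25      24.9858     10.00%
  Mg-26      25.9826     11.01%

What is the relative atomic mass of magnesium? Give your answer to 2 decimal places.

24.31 amu

Average mass = Σ (abundance × isotope mass) = 0.7899 × 23.9850 + 0.1000 × 24.9858 + 0.1101 × 25.9826
= 18.94575 + 2.49858 + 2.86068 = 24.30501 amu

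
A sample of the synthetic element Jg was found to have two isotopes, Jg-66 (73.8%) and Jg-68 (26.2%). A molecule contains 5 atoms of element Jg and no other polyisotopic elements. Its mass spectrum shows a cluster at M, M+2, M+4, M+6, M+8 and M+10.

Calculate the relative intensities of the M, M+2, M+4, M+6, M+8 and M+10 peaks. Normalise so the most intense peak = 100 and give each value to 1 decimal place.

Each Jg atom is independently Jg-66 (p = 0.738) or Jg-68 (q = 0.262); the cluster is the binomial expansion (p + q)^5.
P(M) = 0.738^5 = 0.218918
P(M+2) = 5 × 0.738^4 × 0.262^1 = 0.388595
P(M+4) = 10 × 0.738^3 × 0.262^2 = 0.275913
P(M+6) = 10 × 0.738^2 × 0.262^3 = 0.097953
P(M+8) = 5 × 0.738^1 × 0.262^4 = 0.017387
P(M+10) = 0.262^5 = 0.001235
The M+2 peak is largest (0.388595); scaling to 100 gives 56.3 : 100.0 : 71.0 : 25.2 : 4.5 : 0.3.

56.3 : 100.0 : 71.0 : 25.2 : 4.5 : 0.3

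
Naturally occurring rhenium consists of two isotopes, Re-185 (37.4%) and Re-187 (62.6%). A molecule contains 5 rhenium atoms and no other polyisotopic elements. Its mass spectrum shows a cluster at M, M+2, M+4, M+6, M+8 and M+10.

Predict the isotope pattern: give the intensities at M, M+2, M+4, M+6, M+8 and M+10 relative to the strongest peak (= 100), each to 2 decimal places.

2.13 : 17.85 : 59.74 : 100.00 : 83.69 : 28.02

Expanding (0.374 + 0.626)^5:
P(M) = 0.374^5 = 0.007317
P(M+2) = 5 × 0.374^4 × 0.626^1 = 0.061239
P(M+4) = 10 × 0.374^3 × 0.626^2 = 0.205005
P(M+6) = 10 × 0.374^2 × 0.626^3 = 0.343136
P(M+8) = 5 × 0.374^1 × 0.626^4 = 0.287170
P(M+10) = 0.626^5 = 0.096133
The M+6 peak is largest (0.343136); scaling to 100 gives 2.13 : 17.85 : 59.74 : 100.00 : 83.69 : 28.02.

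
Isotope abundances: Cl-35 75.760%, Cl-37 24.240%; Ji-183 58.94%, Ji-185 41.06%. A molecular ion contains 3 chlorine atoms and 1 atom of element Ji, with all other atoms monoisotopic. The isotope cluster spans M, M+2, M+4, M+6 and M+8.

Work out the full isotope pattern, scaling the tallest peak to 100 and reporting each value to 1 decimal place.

60.4 : 100.0 : 58.9 : 14.9 : 1.4

Chlorine pattern (n=3): 0.4348304 : 0.41738208 : 0.13354464 : 0.01424288
Element Ji pattern (n=1): 0.5894 : 0.4106
Convolve the two distributions (both contribute in 2-u steps):
  M: 0.4348304×0.5894 = 0.256289
  M+2: 0.4348304×0.4106 + 0.41738208×0.5894 = 0.424546
  M+4: 0.41738208×0.4106 + 0.13354464×0.5894 = 0.250088
  M+6: 0.13354464×0.4106 + 0.01424288×0.5894 = 0.063228
  M+8: 0.01424288×0.4106 = 0.005848
Scale to base peak (0.424546) = 100: 60.4 : 100.0 : 58.9 : 14.9 : 1.4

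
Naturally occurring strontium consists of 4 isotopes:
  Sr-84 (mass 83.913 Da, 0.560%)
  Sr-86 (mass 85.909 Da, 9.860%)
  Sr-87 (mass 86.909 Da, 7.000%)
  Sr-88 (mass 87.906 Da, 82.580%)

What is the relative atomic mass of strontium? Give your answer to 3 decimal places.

Average mass = Σ (abundance × isotope mass) = 0.00560 × 83.913 + 0.09860 × 85.909 + 0.07000 × 86.909 + 0.82580 × 87.906
= 0.4699 + 8.4706 + 6.0836 + 72.5928 = 87.6169 Da

87.617 Da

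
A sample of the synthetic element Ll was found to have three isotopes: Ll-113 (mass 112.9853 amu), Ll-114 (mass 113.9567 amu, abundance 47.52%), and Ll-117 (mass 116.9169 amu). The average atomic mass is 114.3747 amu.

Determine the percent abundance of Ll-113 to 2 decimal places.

28.88%

The remaining 52.48% is split between Ll-113 (fraction x) and Ll-117 (fraction 0.5248 − x).
Substituting: 112.9853x + 116.9169(0.5248 − x) = 60.22247616
(112.9853 − 116.9169)x = -1.13551296  ⇒  x = 0.28882, y = 0.23598
Ll-113: 28.88%, Ll-117: 23.60%.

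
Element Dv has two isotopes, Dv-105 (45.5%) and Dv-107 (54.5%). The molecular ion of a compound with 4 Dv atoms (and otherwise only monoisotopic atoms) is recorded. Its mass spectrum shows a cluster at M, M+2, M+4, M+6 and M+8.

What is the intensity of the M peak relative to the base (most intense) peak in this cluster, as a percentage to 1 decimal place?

11.6%

Term probabilities: M 0.0429, M+2 0.2053, M+4 0.3689, M+6 0.2946, M+8 0.0882. Base peak = M+4.
P(M+4) = C(4,2) × 0.455^2 × 0.545^2 = 6 × 0.207025 × 0.297025 = 0.368950 (base)
P(M) = C(4,0) × 0.455^4 × 0.545^0 = 1 × 0.04285935 × 1.0000 = 0.042859
Relative intensity = 0.042859 / 0.368950 × 100 = 11.6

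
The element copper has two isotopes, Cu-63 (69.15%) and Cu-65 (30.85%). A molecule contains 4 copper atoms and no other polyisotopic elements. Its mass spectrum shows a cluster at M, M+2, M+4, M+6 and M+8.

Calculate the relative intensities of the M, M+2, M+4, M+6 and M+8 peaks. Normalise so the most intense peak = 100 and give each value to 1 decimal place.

56.0 : 100.0 : 66.9 : 19.9 : 2.2

The 4 Cu atoms are independent, so intensities follow the terms of (0.6915 + 0.3085)^4.
P(M) = 0.6915^4 = 0.228649
P(M+2) = 4 × 0.6915^3 × 0.3085^1 = 0.408030
P(M+4) = 6 × 0.6915^2 × 0.3085^2 = 0.273052
P(M+6) = 4 × 0.6915^1 × 0.3085^3 = 0.081212
P(M+8) = 0.3085^4 = 0.009058
The M+2 peak is largest (0.408030); scaling to 100 gives 56.0 : 100.0 : 66.9 : 19.9 : 2.2.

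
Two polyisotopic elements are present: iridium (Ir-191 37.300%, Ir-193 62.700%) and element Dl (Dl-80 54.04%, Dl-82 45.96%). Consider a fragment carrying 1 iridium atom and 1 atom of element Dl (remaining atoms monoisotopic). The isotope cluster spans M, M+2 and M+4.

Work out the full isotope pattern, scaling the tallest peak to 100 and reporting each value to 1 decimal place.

39.5 : 100.0 : 56.5

Iridium pattern (n=1): 0.3730 : 0.6270
Element Dl pattern (n=1): 0.5404 : 0.4596
Convolve the two distributions (both contribute in 2-u steps):
  M: 0.3730×0.5404 = 0.201569
  M+2: 0.3730×0.4596 + 0.6270×0.5404 = 0.510262
  M+4: 0.6270×0.4596 = 0.288169
Scale to base peak (0.510262) = 100: 39.5 : 100.0 : 56.5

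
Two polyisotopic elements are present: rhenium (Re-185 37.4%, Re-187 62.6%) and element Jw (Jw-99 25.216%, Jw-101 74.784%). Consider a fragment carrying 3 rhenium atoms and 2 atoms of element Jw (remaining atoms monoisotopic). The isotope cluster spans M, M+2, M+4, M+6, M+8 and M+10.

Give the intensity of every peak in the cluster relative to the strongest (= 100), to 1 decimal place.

1.0 : 10.8 : 46.2 : 97.0 : 100.0 : 40.5

Rhenium pattern (n=3): 0.05231362 : 0.26268713 : 0.43968487 : 0.24531438
Element Jw pattern (n=2): 0.06358467 : 0.37715067 : 0.55926467
Convolve the two distributions (both contribute in 2-u steps):
  M: 0.05231362×0.06358467 = 0.003326
  M+2: 0.05231362×0.37715067 + 0.26268713×0.06358467 = 0.036433
  M+4: 0.05231362×0.55926467 + 0.26268713×0.37715067 + 0.43968487×0.06358467 = 0.156287
  M+6: 0.26268713×0.55926467 + 0.43968487×0.37715067 + 0.24531438×0.06358467 = 0.328337
  M+8: 0.43968487×0.55926467 + 0.24531438×0.37715067 = 0.338421
  M+10: 0.24531438×0.55926467 = 0.137196
Scale to base peak (0.338421) = 100: 1.0 : 10.8 : 46.2 : 97.0 : 100.0 : 40.5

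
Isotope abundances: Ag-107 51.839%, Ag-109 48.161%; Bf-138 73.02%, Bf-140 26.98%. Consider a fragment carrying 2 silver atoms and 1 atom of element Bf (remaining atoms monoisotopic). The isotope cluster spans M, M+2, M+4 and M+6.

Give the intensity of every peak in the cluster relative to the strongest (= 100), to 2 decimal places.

44.89 : 100.00 : 69.57 : 14.32

Silver pattern (n=2): 0.26872819 : 0.49932362 : 0.23194819
Element Bf pattern (n=1): 0.7302 : 0.2698
Convolve the two distributions (both contribute in 2-u steps):
  M: 0.26872819×0.7302 = 0.196225
  M+2: 0.26872819×0.2698 + 0.49932362×0.7302 = 0.437109
  M+4: 0.49932362×0.2698 + 0.23194819×0.7302 = 0.304086
  M+6: 0.23194819×0.2698 = 0.062580
Scale to base peak (0.437109) = 100: 44.89 : 100.00 : 69.57 : 14.32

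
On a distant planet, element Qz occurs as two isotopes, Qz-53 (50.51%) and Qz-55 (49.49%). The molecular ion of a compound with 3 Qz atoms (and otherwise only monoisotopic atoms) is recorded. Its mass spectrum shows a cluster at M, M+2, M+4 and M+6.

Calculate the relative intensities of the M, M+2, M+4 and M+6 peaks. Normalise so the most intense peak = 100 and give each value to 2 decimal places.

34.02 : 100.00 : 97.98 : 32.00

The 3 Qz atoms are independent, so intensities follow the terms of (0.5051 + 0.4949)^3.
P(M) = 0.5051^3 = 0.128864
P(M+2) = 3 × 0.5051^2 × 0.4949^1 = 0.378786
P(M+4) = 3 × 0.5051^1 × 0.4949^2 = 0.371136
P(M+6) = 0.4949^3 = 0.121214
The M+2 peak is largest (0.378786); scaling to 100 gives 34.02 : 100.00 : 97.98 : 32.00.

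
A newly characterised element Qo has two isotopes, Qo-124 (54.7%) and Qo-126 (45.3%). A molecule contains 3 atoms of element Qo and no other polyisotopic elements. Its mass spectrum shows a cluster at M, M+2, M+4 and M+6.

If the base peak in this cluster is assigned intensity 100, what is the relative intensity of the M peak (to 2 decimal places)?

(0.547 + 0.453)^3 gives M 0.1637, M+2 0.4066, M+4 0.3367, M+6 0.0930; the largest is M+2.
P(M+2) = C(3,1) × 0.547^2 × 0.453^1 = 3 × 0.299209 × 0.4530 = 0.406625 (base)
P(M) = C(3,0) × 0.547^3 × 0.453^0 = 1 × 0.16366732 × 1.0000 = 0.163667
Relative intensity = 0.163667 / 0.406625 × 100 = 40.25

40.25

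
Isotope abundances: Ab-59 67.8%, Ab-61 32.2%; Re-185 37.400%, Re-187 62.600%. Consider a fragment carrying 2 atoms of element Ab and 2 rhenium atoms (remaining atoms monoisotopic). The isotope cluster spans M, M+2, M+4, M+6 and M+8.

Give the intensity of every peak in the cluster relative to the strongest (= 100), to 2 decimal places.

Element Ab pattern (n=2): 0.459684 : 0.436632 : 0.103684
Rhenium pattern (n=2): 0.139876 : 0.468248 : 0.391876
Convolve the two distributions (both contribute in 2-u steps):
  M: 0.459684×0.139876 = 0.064299
  M+2: 0.459684×0.468248 + 0.436632×0.139876 = 0.276320
  M+4: 0.459684×0.391876 + 0.436632×0.468248 + 0.103684×0.139876 = 0.399094
  M+6: 0.436632×0.391876 + 0.103684×0.468248 = 0.219655
  M+8: 0.103684×0.391876 = 0.040631
Scale to base peak (0.399094) = 100: 16.11 : 69.24 : 100.00 : 55.04 : 10.18

16.11 : 69.24 : 100.00 : 55.04 : 10.18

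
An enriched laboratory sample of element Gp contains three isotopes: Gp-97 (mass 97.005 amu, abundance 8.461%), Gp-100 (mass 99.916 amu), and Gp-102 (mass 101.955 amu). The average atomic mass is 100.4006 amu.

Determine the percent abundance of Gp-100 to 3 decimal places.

55.693%

Let x and y be the fractions of Gp-100 and Gp-102. Then x + y = 1 − 0.08461 = 0.91539 and 99.916x + 101.955y = 100.4006 − 0.08461×97.005 = 92.19300695.
Substituting: 99.916x + 101.955(0.91539 − x) = 92.19300695
(99.916 − 101.955)x = -1.1355805  ⇒  x = 0.55693, y = 0.35846
Gp-100: 55.693%, Gp-102: 35.846%.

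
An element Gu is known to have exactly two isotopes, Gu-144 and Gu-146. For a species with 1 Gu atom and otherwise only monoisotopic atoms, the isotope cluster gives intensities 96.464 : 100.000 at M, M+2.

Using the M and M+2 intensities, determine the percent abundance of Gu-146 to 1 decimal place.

50.9%

Write p for the Gu-144 fraction. I(M+2)/I(M) = [C(1,1)·p^0·(1−p)] / p^1 = 1·(1−p)/p = 100.000/96.464 = 1.0367
(1−p)/p = 1.0367/1 = 1.0367  ⇒  p = 1/(1 + 1.0367) = 0.4910
Gu-144: 49.1%, Gu-146: 50.9%.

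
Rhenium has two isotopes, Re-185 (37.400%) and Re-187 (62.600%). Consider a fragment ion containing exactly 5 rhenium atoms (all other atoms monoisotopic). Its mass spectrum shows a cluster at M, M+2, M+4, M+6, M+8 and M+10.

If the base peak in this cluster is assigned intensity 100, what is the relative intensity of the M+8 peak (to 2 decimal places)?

83.69

(0.37400 + 0.62600)^5 gives M 0.0073, M+2 0.0612, M+4 0.2050, M+6 0.3431, M+8 0.2872, M+10 0.0961; the largest is M+6.
P(M+6) = C(5,3) × 0.37400^2 × 0.62600^3 = 10 × 0.139876 × 0.24531438 = 0.343136 (base)
P(M+8) = C(5,4) × 0.37400^1 × 0.62600^4 = 5 × 0.3740 × 0.1535668 = 0.287170
Relative intensity = 0.287170 / 0.343136 × 100 = 83.69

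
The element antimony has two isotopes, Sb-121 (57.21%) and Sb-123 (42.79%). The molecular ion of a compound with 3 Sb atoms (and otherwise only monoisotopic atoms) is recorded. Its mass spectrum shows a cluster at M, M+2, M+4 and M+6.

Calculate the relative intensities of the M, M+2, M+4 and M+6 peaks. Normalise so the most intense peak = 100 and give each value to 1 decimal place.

44.6 : 100.0 : 74.8 : 18.6

The 3 Sb atoms are independent, so intensities follow the terms of (0.5721 + 0.4279)^3.
P(M) = 0.5721^3 = 0.187247
P(M+2) = 3 × 0.5721^2 × 0.4279^1 = 0.420153
P(M+4) = 3 × 0.5721^1 × 0.4279^2 = 0.314252
P(M+6) = 0.4279^3 = 0.078348
The M+2 peak is largest (0.420153); scaling to 100 gives 44.6 : 100.0 : 74.8 : 18.6.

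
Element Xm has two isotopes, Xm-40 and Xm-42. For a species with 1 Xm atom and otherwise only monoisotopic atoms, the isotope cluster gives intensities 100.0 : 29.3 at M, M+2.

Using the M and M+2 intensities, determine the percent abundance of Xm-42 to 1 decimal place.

22.7%

If p is the fraction of Xm that is Xm-40, then I(M+2)/I(M) = [C(1,1)·p^0·(1−p)] / p^1 = 1·(1−p)/p = 29.3/100.0 = 0.2930
(1−p)/p = 0.2930/1 = 0.2930  ⇒  p = 1/(1 + 0.2930) = 0.7734
Xm-40: 77.3%, Xm-42: 22.7%.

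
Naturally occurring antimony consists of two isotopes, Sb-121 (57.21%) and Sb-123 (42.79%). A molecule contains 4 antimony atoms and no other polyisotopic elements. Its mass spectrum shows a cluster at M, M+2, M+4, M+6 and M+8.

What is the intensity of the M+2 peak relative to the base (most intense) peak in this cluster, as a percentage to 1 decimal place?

89.1%

Term probabilities: M 0.1071, M+2 0.3205, M+4 0.3596, M+6 0.1793, M+8 0.0335. Base peak = M+4.
P(M+4) = C(4,2) × 0.5721^2 × 0.4279^2 = 6 × 0.32729841 × 0.18309841 = 0.359567 (base)
P(M+2) = C(4,1) × 0.5721^3 × 0.4279^1 = 4 × 0.18724742 × 0.4279 = 0.320493
Relative intensity = 0.320493 / 0.359567 × 100 = 89.1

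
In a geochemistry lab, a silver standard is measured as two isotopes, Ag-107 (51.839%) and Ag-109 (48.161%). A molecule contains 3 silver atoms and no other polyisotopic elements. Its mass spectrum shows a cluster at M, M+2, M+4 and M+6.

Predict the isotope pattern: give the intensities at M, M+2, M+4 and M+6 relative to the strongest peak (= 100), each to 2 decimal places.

35.88 : 100.00 : 92.90 : 28.77

Expanding (0.51839 + 0.48161)^3:
P(M) = 0.51839^3 = 0.139306
P(M+2) = 3 × 0.51839^2 × 0.48161^1 = 0.388267
P(M+4) = 3 × 0.51839^1 × 0.48161^2 = 0.360719
P(M+6) = 0.48161^3 = 0.111709
The M+2 peak is largest (0.388267); scaling to 100 gives 35.88 : 100.00 : 92.90 : 28.77.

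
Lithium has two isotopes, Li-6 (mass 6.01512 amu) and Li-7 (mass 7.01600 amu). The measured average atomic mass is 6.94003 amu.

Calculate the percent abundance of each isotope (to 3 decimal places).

Writing the weighted mean with unknown fraction x of Li-6:
6.01512·x + 7.01600·(1 − x) = 6.94003
(6.01512 − 7.01600)·x = 6.94003 − 7.01600
x = -0.07597 / -1.00088 = 0.07590 → 7.590% Li-6, 92.410% Li-7.

Li-6: 7.590%, Li-7: 92.410%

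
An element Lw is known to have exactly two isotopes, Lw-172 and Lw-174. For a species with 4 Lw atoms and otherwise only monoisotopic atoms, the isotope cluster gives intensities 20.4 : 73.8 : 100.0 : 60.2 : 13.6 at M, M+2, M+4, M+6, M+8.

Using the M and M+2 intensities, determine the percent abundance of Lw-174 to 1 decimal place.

Write p for the Lw-172 fraction. I(M+2)/I(M) = [C(4,1)·p^3·(1−p)] / p^4 = 4·(1−p)/p = 73.8/20.4 = 3.6176
(1−p)/p = 3.6176/4 = 0.9044  ⇒  p = 1/(1 + 0.9044) = 0.5251
Lw-172: 52.5%, Lw-174: 47.5%.

47.5%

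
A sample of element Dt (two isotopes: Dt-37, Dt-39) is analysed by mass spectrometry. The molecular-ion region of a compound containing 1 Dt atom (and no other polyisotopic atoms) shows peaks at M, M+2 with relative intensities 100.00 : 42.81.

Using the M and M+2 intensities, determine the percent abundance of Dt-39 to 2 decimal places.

29.98%

Write p for the Dt-37 fraction. I(M+2)/I(M) = [C(1,1)·p^0·(1−p)] / p^1 = 1·(1−p)/p = 42.81/100.00 = 0.4281
(1−p)/p = 0.4281/1 = 0.4281  ⇒  p = 1/(1 + 0.4281) = 0.7002
Dt-37: 70.02%, Dt-39: 29.98%.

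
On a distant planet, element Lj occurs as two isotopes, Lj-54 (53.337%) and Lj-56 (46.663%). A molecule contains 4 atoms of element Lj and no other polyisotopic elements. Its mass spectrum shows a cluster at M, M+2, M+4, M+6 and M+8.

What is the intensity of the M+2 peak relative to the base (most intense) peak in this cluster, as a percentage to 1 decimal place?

Binomial terms of (0.53337 + 0.46663)^4: M 0.0809, M+2 0.2832, M+4 0.3717, M+6 0.2168, M+8 0.0474 → M+4 is the base peak.
P(M+4) = C(4,2) × 0.53337^2 × 0.46663^2 = 6 × 0.28448356 × 0.21774356 = 0.371667 (base)
P(M+2) = C(4,1) × 0.53337^3 × 0.46663^1 = 4 × 0.15173499 × 0.46663 = 0.283216
Relative intensity = 0.283216 / 0.371667 × 100 = 76.2

76.2%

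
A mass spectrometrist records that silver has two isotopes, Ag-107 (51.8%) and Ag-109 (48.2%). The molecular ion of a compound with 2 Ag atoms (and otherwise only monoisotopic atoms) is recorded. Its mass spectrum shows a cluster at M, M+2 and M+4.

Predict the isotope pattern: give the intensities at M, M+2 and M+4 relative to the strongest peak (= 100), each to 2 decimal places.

Each Ag atom is independently Ag-107 (p = 0.518) or Ag-109 (q = 0.482); the cluster is the binomial expansion (p + q)^2.
P(M) = 0.518^2 = 0.268324
P(M+2) = 2 × 0.518^1 × 0.482^1 = 0.499352
P(M+4) = 0.482^2 = 0.232324
The M+2 peak is largest (0.499352); scaling to 100 gives 53.73 : 100.00 : 46.53.

53.73 : 100.00 : 46.53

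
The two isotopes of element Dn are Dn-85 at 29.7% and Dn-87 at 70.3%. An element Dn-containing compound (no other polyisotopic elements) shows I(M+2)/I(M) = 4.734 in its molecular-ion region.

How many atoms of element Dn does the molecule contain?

2

With n Dn atoms, P(M+2)/P(M) = C(n,1)·p^(n−1)q / p^n = n·q/p = n · 0.703/0.297.
n = 4.734 × 0.297/0.703 = 2.00 ≈ 2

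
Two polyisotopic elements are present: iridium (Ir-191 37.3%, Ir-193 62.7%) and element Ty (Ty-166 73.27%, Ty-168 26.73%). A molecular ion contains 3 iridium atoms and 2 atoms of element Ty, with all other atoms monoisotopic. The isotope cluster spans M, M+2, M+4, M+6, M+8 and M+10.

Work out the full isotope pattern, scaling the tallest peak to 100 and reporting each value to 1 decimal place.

Iridium pattern (n=3): 0.05189512 : 0.26170165 : 0.43991135 : 0.24649188
Element Ty pattern (n=2): 0.53684929 : 0.39170142 : 0.07144929
Convolve the two distributions (both contribute in 2-u steps):
  M: 0.05189512×0.53684929 = 0.027860
  M+2: 0.05189512×0.39170142 + 0.26170165×0.53684929 = 0.160822
  M+4: 0.05189512×0.07144929 + 0.26170165×0.39170142 + 0.43991135×0.53684929 = 0.342383
  M+6: 0.26170165×0.07144929 + 0.43991135×0.39170142 + 0.24649188×0.53684929 = 0.323341
  M+8: 0.43991135×0.07144929 + 0.24649188×0.39170142 = 0.127983
  M+10: 0.24649188×0.07144929 = 0.017612
Scale to base peak (0.342383) = 100: 8.1 : 47.0 : 100.0 : 94.4 : 37.4 : 5.1

8.1 : 47.0 : 100.0 : 94.4 : 37.4 : 5.1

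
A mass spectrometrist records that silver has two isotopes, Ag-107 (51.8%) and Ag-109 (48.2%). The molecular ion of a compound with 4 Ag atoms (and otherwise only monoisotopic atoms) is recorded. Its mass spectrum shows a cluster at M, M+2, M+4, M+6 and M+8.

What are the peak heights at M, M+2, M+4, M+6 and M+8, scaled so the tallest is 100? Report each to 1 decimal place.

19.2 : 71.6 : 100.0 : 62.0 : 14.4

The 4 Ag atoms are independent, so intensities follow the terms of (0.518 + 0.482)^4.
P(M) = 0.518^4 = 0.071998
P(M+2) = 4 × 0.518^3 × 0.482^1 = 0.267976
P(M+4) = 6 × 0.518^2 × 0.482^2 = 0.374029
P(M+6) = 4 × 0.518^1 × 0.482^3 = 0.232023
P(M+8) = 0.482^4 = 0.053974
The M+4 peak is largest (0.374029); scaling to 100 gives 19.2 : 71.6 : 100.0 : 62.0 : 14.4.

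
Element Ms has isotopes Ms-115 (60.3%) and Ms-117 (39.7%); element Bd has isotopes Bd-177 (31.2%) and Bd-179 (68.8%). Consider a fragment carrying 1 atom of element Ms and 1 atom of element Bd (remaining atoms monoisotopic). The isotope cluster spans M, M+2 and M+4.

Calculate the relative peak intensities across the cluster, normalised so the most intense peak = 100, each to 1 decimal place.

34.9 : 100.0 : 50.7

Element Ms pattern (n=1): 0.6030 : 0.3970
Element Bd pattern (n=1): 0.3120 : 0.6880
Convolve the two distributions (both contribute in 2-u steps):
  M: 0.6030×0.3120 = 0.188136
  M+2: 0.6030×0.6880 + 0.3970×0.3120 = 0.538728
  M+4: 0.3970×0.6880 = 0.273136
Scale to base peak (0.538728) = 100: 34.9 : 100.0 : 50.7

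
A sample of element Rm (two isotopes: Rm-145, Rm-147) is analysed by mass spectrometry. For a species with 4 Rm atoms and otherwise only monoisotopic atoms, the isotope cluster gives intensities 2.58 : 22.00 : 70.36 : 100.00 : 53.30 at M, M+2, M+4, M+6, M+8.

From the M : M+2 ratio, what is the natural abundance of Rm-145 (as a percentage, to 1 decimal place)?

If p is the fraction of Rm that is Rm-145, then I(M+2)/I(M) = [C(4,1)·p^3·(1−p)] / p^4 = 4·(1−p)/p = 22.00/2.58 = 8.5271
(1−p)/p = 8.5271/4 = 2.1318  ⇒  p = 1/(1 + 2.1318) = 0.3193
Rm-145: 31.9%, Rm-147: 68.1%.

31.9%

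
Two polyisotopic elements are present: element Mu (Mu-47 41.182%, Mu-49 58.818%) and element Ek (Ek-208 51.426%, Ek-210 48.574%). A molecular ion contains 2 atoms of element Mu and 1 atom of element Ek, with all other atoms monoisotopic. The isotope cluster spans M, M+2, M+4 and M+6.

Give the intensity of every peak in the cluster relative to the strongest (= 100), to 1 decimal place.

21.1 : 80.2 : 100.0 : 40.7

Element Mu pattern (n=2): 0.16959571 : 0.48444858 : 0.34595571
Element Ek pattern (n=1): 0.51426 : 0.48574
Convolve the two distributions (both contribute in 2-u steps):
  M: 0.16959571×0.51426 = 0.087216
  M+2: 0.16959571×0.48574 + 0.48444858×0.51426 = 0.331512
  M+4: 0.48444858×0.48574 + 0.34595571×0.51426 = 0.413227
  M+6: 0.34595571×0.48574 = 0.168045
Scale to base peak (0.413227) = 100: 21.1 : 80.2 : 100.0 : 40.7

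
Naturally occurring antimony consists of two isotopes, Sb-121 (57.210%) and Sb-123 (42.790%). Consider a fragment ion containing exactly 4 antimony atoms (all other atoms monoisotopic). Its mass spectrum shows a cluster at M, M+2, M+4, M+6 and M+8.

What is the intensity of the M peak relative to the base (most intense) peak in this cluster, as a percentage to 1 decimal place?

(0.57210 + 0.42790)^4 gives M 0.1071, M+2 0.3205, M+4 0.3596, M+6 0.1793, M+8 0.0335; the largest is M+4.
P(M+4) = C(4,2) × 0.57210^2 × 0.42790^2 = 6 × 0.32729841 × 0.18309841 = 0.359567 (base)
P(M) = C(4,0) × 0.57210^4 × 0.42790^0 = 1 × 0.10712425 × 1.0000 = 0.107124
Relative intensity = 0.107124 / 0.359567 × 100 = 29.8

29.8%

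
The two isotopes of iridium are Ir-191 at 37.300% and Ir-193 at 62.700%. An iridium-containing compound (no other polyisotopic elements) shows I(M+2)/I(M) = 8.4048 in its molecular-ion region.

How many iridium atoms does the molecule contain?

5

With n Ir atoms, P(M+2)/P(M) = C(n,1)·p^(n−1)q / p^n = n·q/p = n · 0.62700/0.37300.
n = 8.4048 × 0.37300/0.62700 = 5.00 ≈ 5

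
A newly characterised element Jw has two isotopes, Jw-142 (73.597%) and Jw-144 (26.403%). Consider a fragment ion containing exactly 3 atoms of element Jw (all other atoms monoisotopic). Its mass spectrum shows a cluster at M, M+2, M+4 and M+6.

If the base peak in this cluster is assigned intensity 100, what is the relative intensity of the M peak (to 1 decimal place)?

92.9

Term probabilities: M 0.3986, M+2 0.4290, M+4 0.1539, M+6 0.0184. Base peak = M+2.
P(M+2) = C(3,1) × 0.73597^2 × 0.26403^1 = 3 × 0.54165184 × 0.26403 = 0.429037 (base)
P(M) = C(3,0) × 0.73597^3 × 0.26403^0 = 1 × 0.39863951 × 1.0000 = 0.398640
Relative intensity = 0.398640 / 0.429037 × 100 = 92.9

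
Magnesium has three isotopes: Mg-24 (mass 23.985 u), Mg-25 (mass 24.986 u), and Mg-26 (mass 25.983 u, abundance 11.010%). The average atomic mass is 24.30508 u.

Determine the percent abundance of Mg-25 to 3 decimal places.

Let x and y be the fractions of Mg-24 and Mg-25. Then x + y = 1 − 0.11010 = 0.88990 and 23.985x + 24.986y = 24.30508 − 0.11010×25.983 = 21.4443517.
Substituting: 23.985x + 24.986(0.88990 − x) = 21.4443517
(23.985 − 24.986)x = -0.7906897  ⇒  x = 0.78990, y = 0.10000
Mg-24: 78.990%, Mg-25: 10.000%.

10.000%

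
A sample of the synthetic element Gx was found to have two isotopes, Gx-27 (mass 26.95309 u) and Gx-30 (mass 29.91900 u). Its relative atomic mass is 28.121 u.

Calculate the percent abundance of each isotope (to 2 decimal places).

Let x be the fractional abundance of Gx-27; then Gx-30 has abundance 1 − x.
26.95309·x + 29.91900·(1 − x) = 28.121
(26.95309 − 29.91900)·x = 28.121 − 29.91900
x = -1.79800 / -2.96591 = 0.60622 → 60.62% Gx-27, 39.38% Gx-30.

Gx-27: 60.62%, Gx-30: 39.38%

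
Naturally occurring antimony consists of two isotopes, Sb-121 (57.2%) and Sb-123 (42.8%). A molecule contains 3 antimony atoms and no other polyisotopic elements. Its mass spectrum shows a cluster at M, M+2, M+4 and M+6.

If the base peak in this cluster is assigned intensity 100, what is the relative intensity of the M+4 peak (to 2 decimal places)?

Term probabilities: M 0.1871, M+2 0.4201, M+4 0.3143, M+6 0.0784. Base peak = M+2.
P(M+2) = C(3,1) × 0.572^2 × 0.428^1 = 3 × 0.327184 × 0.4280 = 0.420104 (base)
P(M+4) = C(3,2) × 0.572^1 × 0.428^2 = 3 × 0.5720 × 0.183184 = 0.314344
Relative intensity = 0.314344 / 0.420104 × 100 = 74.83

74.83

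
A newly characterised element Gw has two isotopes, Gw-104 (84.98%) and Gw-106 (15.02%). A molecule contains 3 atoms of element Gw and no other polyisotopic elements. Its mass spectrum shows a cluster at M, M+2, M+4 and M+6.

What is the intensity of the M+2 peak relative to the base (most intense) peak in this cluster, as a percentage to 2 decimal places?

(0.8498 + 0.1502)^3 gives M 0.6137, M+2 0.3254, M+4 0.0575, M+6 0.0034; the largest is M.
P(M) = C(3,0) × 0.8498^3 × 0.1502^0 = 1 × 0.6136916 × 1.0000 = 0.613692 (base)
P(M+2) = C(3,1) × 0.8498^2 × 0.1502^1 = 3 × 0.72216004 × 0.1502 = 0.325405
Relative intensity = 0.325405 / 0.613692 × 100 = 53.02

53.02%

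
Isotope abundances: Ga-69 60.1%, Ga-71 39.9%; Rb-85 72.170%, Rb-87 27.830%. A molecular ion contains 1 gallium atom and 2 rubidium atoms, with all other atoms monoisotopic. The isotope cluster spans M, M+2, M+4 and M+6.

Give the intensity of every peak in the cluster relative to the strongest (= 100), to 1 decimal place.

Gallium pattern (n=1): 0.6010 : 0.3990
Rubidium pattern (n=2): 0.52085089 : 0.40169822 : 0.07745089
Convolve the two distributions (both contribute in 2-u steps):
  M: 0.6010×0.52085089 = 0.313031
  M+2: 0.6010×0.40169822 + 0.3990×0.52085089 = 0.449240
  M+4: 0.6010×0.07745089 + 0.3990×0.40169822 = 0.206826
  M+6: 0.3990×0.07745089 = 0.030903
Scale to base peak (0.449240) = 100: 69.7 : 100.0 : 46.0 : 6.9

69.7 : 100.0 : 46.0 : 6.9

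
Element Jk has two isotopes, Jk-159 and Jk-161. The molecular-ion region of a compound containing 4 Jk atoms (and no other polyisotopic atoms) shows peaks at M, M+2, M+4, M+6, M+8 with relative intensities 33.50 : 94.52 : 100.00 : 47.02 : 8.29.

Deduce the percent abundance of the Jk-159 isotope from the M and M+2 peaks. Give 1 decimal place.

58.6%

Write p for the Jk-159 fraction. I(M+2)/I(M) = [C(4,1)·p^3·(1−p)] / p^4 = 4·(1−p)/p = 94.52/33.50 = 2.8215
(1−p)/p = 2.8215/4 = 0.7054  ⇒  p = 1/(1 + 0.7054) = 0.5864
Jk-159: 58.6%, Jk-161: 41.4%.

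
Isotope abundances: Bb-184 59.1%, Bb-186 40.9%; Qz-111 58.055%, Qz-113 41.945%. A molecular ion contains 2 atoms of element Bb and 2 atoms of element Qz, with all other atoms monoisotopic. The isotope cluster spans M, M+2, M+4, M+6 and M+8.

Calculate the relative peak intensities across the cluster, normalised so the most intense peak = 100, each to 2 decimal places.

33.32 : 94.27 : 100.00 : 47.14 : 8.33

Element Bb pattern (n=2): 0.349281 : 0.483438 : 0.167281
Element Qz pattern (n=2): 0.3370383 : 0.48702339 : 0.1759383
Convolve the two distributions (both contribute in 2-u steps):
  M: 0.349281×0.3370383 = 0.117721
  M+2: 0.349281×0.48702339 + 0.483438×0.3370383 = 0.333045
  M+4: 0.349281×0.1759383 + 0.483438×0.48702339 + 0.167281×0.3370383 = 0.353278
  M+6: 0.483438×0.1759383 + 0.167281×0.48702339 = 0.166525
  M+8: 0.167281×0.1759383 = 0.029431
Scale to base peak (0.353278) = 100: 33.32 : 94.27 : 100.00 : 47.14 : 8.33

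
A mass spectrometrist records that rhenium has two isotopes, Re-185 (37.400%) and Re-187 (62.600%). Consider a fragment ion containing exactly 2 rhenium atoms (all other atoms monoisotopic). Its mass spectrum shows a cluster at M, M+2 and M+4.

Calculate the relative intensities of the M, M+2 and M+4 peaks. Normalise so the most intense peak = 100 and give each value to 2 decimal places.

Each Re atom is independently Re-185 (p = 0.37400) or Re-187 (q = 0.62600); the cluster is the binomial expansion (p + q)^2.
P(M) = 0.37400^2 = 0.139876
P(M+2) = 2 × 0.37400^1 × 0.62600^1 = 0.468248
P(M+4) = 0.62600^2 = 0.391876
The M+2 peak is largest (0.468248); scaling to 100 gives 29.87 : 100.00 : 83.69.

29.87 : 100.00 : 83.69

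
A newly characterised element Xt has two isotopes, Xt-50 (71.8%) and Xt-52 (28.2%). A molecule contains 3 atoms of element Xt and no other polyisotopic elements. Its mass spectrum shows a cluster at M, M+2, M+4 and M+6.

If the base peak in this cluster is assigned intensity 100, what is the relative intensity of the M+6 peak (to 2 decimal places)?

5.14

Binomial terms of (0.718 + 0.282)^3: M 0.3701, M+2 0.4361, M+4 0.1713, M+6 0.0224 → M+2 is the base peak.
P(M+2) = C(3,1) × 0.718^2 × 0.282^1 = 3 × 0.515524 × 0.2820 = 0.436133 (base)
P(M+6) = C(3,3) × 0.718^0 × 0.282^3 = 1 × 1.0000 × 0.02242577 = 0.022426
Relative intensity = 0.022426 / 0.436133 × 100 = 5.14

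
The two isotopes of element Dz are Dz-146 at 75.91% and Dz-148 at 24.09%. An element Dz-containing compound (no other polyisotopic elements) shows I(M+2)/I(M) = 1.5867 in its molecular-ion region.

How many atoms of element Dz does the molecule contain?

5

The M+2/M ratio from n Dz atoms is n · q/p = n · 0.2409/0.7591.
n = 1.5867 × 0.7591/0.2409 = 5.00 ≈ 5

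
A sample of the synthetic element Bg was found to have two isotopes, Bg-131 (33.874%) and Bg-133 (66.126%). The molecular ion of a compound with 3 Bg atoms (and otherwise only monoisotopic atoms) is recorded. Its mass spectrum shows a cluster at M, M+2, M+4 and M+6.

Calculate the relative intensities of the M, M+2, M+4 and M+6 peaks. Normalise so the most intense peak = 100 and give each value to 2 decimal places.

8.75 : 51.23 : 100.00 : 65.07

Each Bg atom is independently Bg-131 (p = 0.33874) or Bg-133 (q = 0.66126); the cluster is the binomial expansion (p + q)^3.
P(M) = 0.33874^3 = 0.038869
P(M+2) = 3 × 0.33874^2 × 0.66126^1 = 0.227628
P(M+4) = 3 × 0.33874^1 × 0.66126^2 = 0.444357
P(M+6) = 0.66126^3 = 0.289146
The M+4 peak is largest (0.444357); scaling to 100 gives 8.75 : 51.23 : 100.00 : 65.07.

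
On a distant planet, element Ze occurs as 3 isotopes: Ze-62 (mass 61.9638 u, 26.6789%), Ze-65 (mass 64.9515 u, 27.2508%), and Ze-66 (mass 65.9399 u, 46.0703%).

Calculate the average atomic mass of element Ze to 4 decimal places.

The abundance-weighted mean is 0.266789 × 61.9638 + 0.272508 × 64.9515 + 0.460703 × 65.9399
= 16.53126 + 17.69980 + 30.37871 = 64.60977 u

64.6098 u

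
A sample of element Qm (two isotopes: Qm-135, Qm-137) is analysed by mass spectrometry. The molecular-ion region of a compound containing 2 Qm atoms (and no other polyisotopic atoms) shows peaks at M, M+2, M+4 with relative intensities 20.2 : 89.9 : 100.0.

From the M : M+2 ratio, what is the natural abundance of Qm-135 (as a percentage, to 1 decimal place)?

If p is the fraction of Qm that is Qm-135, then I(M+2)/I(M) = [C(2,1)·p^1·(1−p)] / p^2 = 2·(1−p)/p = 89.9/20.2 = 4.4505
(1−p)/p = 4.4505/2 = 2.2252  ⇒  p = 1/(1 + 2.2252) = 0.3101
Qm-135: 31.0%, Qm-137: 69.0%.

31.0%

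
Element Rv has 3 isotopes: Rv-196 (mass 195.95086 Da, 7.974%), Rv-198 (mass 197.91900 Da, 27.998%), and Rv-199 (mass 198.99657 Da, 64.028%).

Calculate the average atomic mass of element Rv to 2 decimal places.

The abundance-weighted mean is 0.07974 × 195.95086 + 0.27998 × 197.91900 + 0.64028 × 198.99657
= 15.625122 + 55.413362 + 127.413524 = 198.452008 Da

198.45 Da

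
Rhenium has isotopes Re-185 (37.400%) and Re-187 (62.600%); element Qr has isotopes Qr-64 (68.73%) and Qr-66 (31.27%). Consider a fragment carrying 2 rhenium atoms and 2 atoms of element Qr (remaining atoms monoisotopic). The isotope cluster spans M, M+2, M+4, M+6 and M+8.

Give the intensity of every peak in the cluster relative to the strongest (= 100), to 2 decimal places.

Rhenium pattern (n=2): 0.139876 : 0.468248 : 0.391876
Element Qr pattern (n=2): 0.47238129 : 0.42983742 : 0.09778129
Convolve the two distributions (both contribute in 2-u steps):
  M: 0.139876×0.47238129 = 0.066075
  M+2: 0.139876×0.42983742 + 0.468248×0.47238129 = 0.281316
  M+4: 0.139876×0.09778129 + 0.468248×0.42983742 + 0.391876×0.47238129 = 0.400063
  M+6: 0.468248×0.09778129 + 0.391876×0.42983742 = 0.214229
  M+8: 0.391876×0.09778129 = 0.038318
Scale to base peak (0.400063) = 100: 16.52 : 70.32 : 100.00 : 53.55 : 9.58

16.52 : 70.32 : 100.00 : 53.55 : 9.58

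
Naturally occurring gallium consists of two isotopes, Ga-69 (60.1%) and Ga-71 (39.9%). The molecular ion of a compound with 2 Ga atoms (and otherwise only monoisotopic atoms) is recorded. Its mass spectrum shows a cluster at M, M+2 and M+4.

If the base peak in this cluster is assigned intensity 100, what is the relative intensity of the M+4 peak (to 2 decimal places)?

33.19

Term probabilities: M 0.3612, M+2 0.4796, M+4 0.1592. Base peak = M+2.
P(M+2) = C(2,1) × 0.601^1 × 0.399^1 = 2 × 0.6010 × 0.3990 = 0.479598 (base)
P(M+4) = C(2,2) × 0.601^0 × 0.399^2 = 1 × 1.0000 × 0.159201 = 0.159201
Relative intensity = 0.159201 / 0.479598 × 100 = 33.19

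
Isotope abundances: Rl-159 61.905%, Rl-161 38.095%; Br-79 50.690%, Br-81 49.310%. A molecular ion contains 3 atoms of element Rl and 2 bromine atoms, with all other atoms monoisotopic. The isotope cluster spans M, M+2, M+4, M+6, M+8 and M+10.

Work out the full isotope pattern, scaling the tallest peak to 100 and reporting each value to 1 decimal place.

Element Rl pattern (n=3): 0.23723414 : 0.43796629 : 0.269515 : 0.05528457
Bromine pattern (n=2): 0.25694761 : 0.49990478 : 0.24314761
Convolve the two distributions (both contribute in 2-u steps):
  M: 0.23723414×0.25694761 = 0.060957
  M+2: 0.23723414×0.49990478 + 0.43796629×0.25694761 = 0.231129
  M+4: 0.23723414×0.24314761 + 0.43796629×0.49990478 + 0.269515×0.25694761 = 0.345876
  M+6: 0.43796629×0.24314761 + 0.269515×0.49990478 + 0.05528457×0.25694761 = 0.255428
  M+8: 0.269515×0.24314761 + 0.05528457×0.49990478 = 0.093169
  M+10: 0.05528457×0.24314761 = 0.013442
Scale to base peak (0.345876) = 100: 17.6 : 66.8 : 100.0 : 73.8 : 26.9 : 3.9

17.6 : 66.8 : 100.0 : 73.8 : 26.9 : 3.9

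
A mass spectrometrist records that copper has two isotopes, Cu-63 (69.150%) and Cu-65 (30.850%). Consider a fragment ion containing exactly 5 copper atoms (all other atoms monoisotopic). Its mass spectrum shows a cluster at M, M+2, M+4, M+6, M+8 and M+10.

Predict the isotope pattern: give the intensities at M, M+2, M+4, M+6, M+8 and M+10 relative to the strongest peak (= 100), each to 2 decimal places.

Each Cu atom is independently Cu-63 (p = 0.69150) or Cu-65 (q = 0.30850); the cluster is the binomial expansion (p + q)^5.
P(M) = 0.69150^5 = 0.158111
P(M+2) = 5 × 0.69150^4 × 0.30850^1 = 0.352691
P(M+4) = 10 × 0.69150^3 × 0.30850^2 = 0.314693
P(M+6) = 10 × 0.69150^2 × 0.30850^3 = 0.140394
P(M+8) = 5 × 0.69150^1 × 0.30850^4 = 0.031317
P(M+10) = 0.30850^5 = 0.002794
The M+2 peak is largest (0.352691); scaling to 100 gives 44.83 : 100.00 : 89.23 : 39.81 : 8.88 : 0.79.

44.83 : 100.00 : 89.23 : 39.81 : 8.88 : 0.79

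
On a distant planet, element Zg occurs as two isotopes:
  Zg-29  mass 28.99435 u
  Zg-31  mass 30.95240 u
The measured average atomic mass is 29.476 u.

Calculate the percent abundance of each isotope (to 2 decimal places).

Writing the weighted mean with unknown fraction x of Zg-29:
28.99435·x + 30.95240·(1 − x) = 29.476
(28.99435 − 30.95240)·x = 29.476 − 30.95240
x = -1.47640 / -1.95805 = 0.75402 → 75.40% Zg-29, 24.60% Zg-31.

Zg-29: 75.40%, Zg-31: 24.60%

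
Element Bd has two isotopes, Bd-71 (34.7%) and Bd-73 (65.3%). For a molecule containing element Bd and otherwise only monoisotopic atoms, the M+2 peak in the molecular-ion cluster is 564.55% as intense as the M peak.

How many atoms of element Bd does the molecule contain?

With n Bd atoms, P(M+2)/P(M) = C(n,1)·p^(n−1)q / p^n = n·q/p = n · 0.653/0.347.
n = 5.6455 × 0.347/0.653 = 3.00 ≈ 3

3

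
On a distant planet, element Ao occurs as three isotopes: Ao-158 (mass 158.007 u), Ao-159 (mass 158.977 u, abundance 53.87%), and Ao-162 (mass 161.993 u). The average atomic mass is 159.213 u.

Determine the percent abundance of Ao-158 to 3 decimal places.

The remaining 46.13% is split between Ao-158 (fraction x) and Ao-162 (fraction 0.4613 − x).
Substituting: 158.007x + 161.993(0.4613 − x) = 73.5720901
(158.007 − 161.993)x = -1.1552808  ⇒  x = 0.28983, y = 0.17147
Ao-158: 28.983%, Ao-162: 17.147%.

28.983%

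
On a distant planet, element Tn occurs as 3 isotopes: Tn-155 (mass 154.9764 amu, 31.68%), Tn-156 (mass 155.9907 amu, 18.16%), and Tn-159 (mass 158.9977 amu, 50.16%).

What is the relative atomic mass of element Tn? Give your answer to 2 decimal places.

157.18 amu

The abundance-weighted mean is 0.3168 × 154.9764 + 0.1816 × 155.9907 + 0.5016 × 158.9977
= 49.09652 + 28.32791 + 79.75325 = 157.17768 amu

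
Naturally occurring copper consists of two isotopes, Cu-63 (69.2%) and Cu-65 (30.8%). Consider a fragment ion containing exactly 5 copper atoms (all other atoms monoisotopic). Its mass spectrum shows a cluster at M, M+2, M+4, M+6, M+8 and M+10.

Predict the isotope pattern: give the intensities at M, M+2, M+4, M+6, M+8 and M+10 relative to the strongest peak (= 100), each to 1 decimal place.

Expanding (0.692 + 0.308)^5:
P(M) = 0.692^5 = 0.158683
P(M+2) = 5 × 0.692^4 × 0.308^1 = 0.353139
P(M+4) = 10 × 0.692^3 × 0.308^2 = 0.314355
P(M+6) = 10 × 0.692^2 × 0.308^3 = 0.139915
P(M+8) = 5 × 0.692^1 × 0.308^4 = 0.031137
P(M+10) = 0.308^5 = 0.002772
The M+2 peak is largest (0.353139); scaling to 100 gives 44.9 : 100.0 : 89.0 : 39.6 : 8.8 : 0.8.

44.9 : 100.0 : 89.0 : 39.6 : 8.8 : 0.8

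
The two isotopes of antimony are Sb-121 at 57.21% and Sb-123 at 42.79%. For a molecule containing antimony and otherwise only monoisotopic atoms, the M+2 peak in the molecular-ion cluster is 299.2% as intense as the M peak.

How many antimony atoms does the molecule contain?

4

For n independent Sb atoms, I(M+2)/I(M) = n · (abundance Sb-123) / (abundance Sb-121) = n · 0.4279/0.5721.
n = 2.992 × 0.5721/0.4279 = 4.00 ≈ 4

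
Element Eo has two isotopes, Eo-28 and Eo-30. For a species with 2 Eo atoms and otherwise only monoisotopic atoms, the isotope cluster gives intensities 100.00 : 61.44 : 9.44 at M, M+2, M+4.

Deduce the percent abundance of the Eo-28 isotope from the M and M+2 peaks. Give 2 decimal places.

Write p for the Eo-28 fraction. I(M+2)/I(M) = [C(2,1)·p^1·(1−p)] / p^2 = 2·(1−p)/p = 61.44/100.00 = 0.6144
(1−p)/p = 0.6144/2 = 0.3072  ⇒  p = 1/(1 + 0.3072) = 0.7650
Eo-28: 76.50%, Eo-30: 23.50%.

76.50%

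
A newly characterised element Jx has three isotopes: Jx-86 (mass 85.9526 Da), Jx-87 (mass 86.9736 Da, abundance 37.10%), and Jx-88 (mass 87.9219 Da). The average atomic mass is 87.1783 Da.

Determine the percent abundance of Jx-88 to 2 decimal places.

The remaining 62.90% is split between Jx-86 (fraction x) and Jx-88 (fraction 0.6290 − x).
Substituting: 85.9526x + 87.9219(0.6290 − x) = 54.9110944
(85.9526 − 87.9219)x = -0.3917807  ⇒  x = 0.19894, y = 0.43006
Jx-86: 19.89%, Jx-88: 43.01%.

43.01%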